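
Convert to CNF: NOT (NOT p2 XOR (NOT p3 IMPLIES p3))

NOT (NOT p2 XOR (NOT p3 IMPLIES p3))
⇔ NOT ((NOT p2 OR (NOT p3 IMPLIES p3)) AND NOT (NOT p2 AND (NOT p3 IMPLIES p3)))
⇔ NOT ((NOT p2 OR NOT NOT p3 OR p3) AND NOT (NOT p2 AND (NOT p3 IMPLIES p3)))
⇔ NOT ((NOT p2 OR NOT NOT p3 OR p3) AND NOT (NOT p2 AND (NOT NOT p3 OR p3)))
⇔ NOT (NOT p2 OR NOT NOT p3 OR p3) OR NOT NOT (NOT p2 AND (NOT NOT p3 OR p3))
⇔ (NOT NOT p2 AND NOT NOT NOT p3 AND NOT p3) OR NOT NOT (NOT p2 AND (NOT NOT p3 OR p3))
⇔ (p2 AND NOT NOT NOT p3 AND NOT p3) OR NOT NOT (NOT p2 AND (NOT NOT p3 OR p3))
⇔ (p2 AND NOT p3 AND NOT p3) OR NOT NOT (NOT p2 AND (NOT NOT p3 OR p3))
⇔ (p2 AND NOT p3 AND NOT p3) OR (NOT p2 AND (NOT NOT p3 OR p3))
⇔ (p2 AND NOT p3 AND NOT p3) OR (NOT p2 AND (p3 OR p3))
⇔ (p2 OR NOT p2) AND (p2 OR p3 OR p3) AND (NOT p3 OR NOT p2) AND (NOT p3 OR p3 OR p3) AND (NOT p3 OR NOT p2) AND (NOT p3 OR p3 OR p3)
⇔ (p2 OR p3) AND (NOT p3 OR NOT p2)

(p2 OR p3) AND (NOT p3 OR NOT p2)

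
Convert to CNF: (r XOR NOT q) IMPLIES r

(r XOR NOT q) IMPLIES r
≡ NOT (r XOR NOT q) OR r   (eliminate IMPLIES)
≡ NOT ((r OR NOT q) AND NOT (r AND NOT q)) OR r   (expand XOR)
≡ NOT (r OR NOT q) OR NOT NOT (r AND NOT q) OR r   (De Morgan)
≡ (NOT r AND NOT NOT q) OR NOT NOT (r AND NOT q) OR r   (De Morgan)
≡ (NOT r AND q) OR NOT NOT (r AND NOT q) OR r   (double negation)
≡ (NOT r AND q) OR (r AND NOT q) OR r   (double negation)
≡ (NOT r OR r OR r) AND (NOT r OR NOT q OR r) AND (q OR r OR r) AND (q OR NOT q OR r)   (distribute OR over AND)
≡ q OR r   (simplify)

q OR r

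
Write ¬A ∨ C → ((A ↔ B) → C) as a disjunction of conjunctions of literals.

A ∧ ¬C ∨ A ∧ ¬B ∨ B ∧ ¬A ∨ C

¬A ∨ C → ((A ↔ B) → C)
≡ ¬(¬A ∨ C) ∨ ((A ↔ B) → C)
≡ ¬(¬A ∨ C) ∨ ¬(A ↔ B) ∨ C
≡ ¬(¬A ∨ C) ∨ ¬((A → B) ∧ (B → A)) ∨ C
≡ ¬(¬A ∨ C) ∨ ¬((¬A ∨ B) ∧ (B → A)) ∨ C
≡ ¬(¬A ∨ C) ∨ ¬((¬A ∨ B) ∧ (¬B ∨ A)) ∨ C
≡ ¬¬A ∧ ¬C ∨ ¬((¬A ∨ B) ∧ (¬B ∨ A)) ∨ C
≡ A ∧ ¬C ∨ ¬((¬A ∨ B) ∧ (¬B ∨ A)) ∨ C
≡ A ∧ ¬C ∨ ¬(¬A ∨ B) ∨ ¬(¬B ∨ A) ∨ C
≡ A ∧ ¬C ∨ ¬¬A ∧ ¬B ∨ ¬(¬B ∨ A) ∨ C
≡ A ∧ ¬C ∨ A ∧ ¬B ∨ ¬(¬B ∨ A) ∨ C
≡ A ∧ ¬C ∨ A ∧ ¬B ∨ ¬¬B ∧ ¬A ∨ C
≡ A ∧ ¬C ∨ A ∧ ¬B ∨ B ∧ ¬A ∨ C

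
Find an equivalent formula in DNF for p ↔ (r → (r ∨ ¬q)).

p ↔ (r → (r ∨ ¬q))
≡ (p → (r → (r ∨ ¬q))) ∧ ((r → (r ∨ ¬q)) → p)
≡ (¬p ∨ (r → (r ∨ ¬q))) ∧ ((r → (r ∨ ¬q)) → p)
≡ (¬p ∨ ¬r ∨ r ∨ ¬q) ∧ ((r → (r ∨ ¬q)) → p)
≡ (¬p ∨ ¬r ∨ r ∨ ¬q) ∧ (¬(r → (r ∨ ¬q)) ∨ p)
≡ (¬p ∨ ¬r ∨ r ∨ ¬q) ∧ (¬(¬r ∨ r ∨ ¬q) ∨ p)
≡ (¬p ∨ ¬r ∨ r ∨ ¬q) ∧ ((¬¬r ∧ ¬r ∧ ¬¬q) ∨ p)
≡ (¬p ∨ ¬r ∨ r ∨ ¬q) ∧ ((r ∧ ¬r ∧ ¬¬q) ∨ p)
≡ (¬p ∨ ¬r ∨ r ∨ ¬q) ∧ ((r ∧ ¬r ∧ q) ∨ p)
≡ (¬p ∧ r ∧ ¬r ∧ q) ∨ (¬p ∧ p) ∨ (¬r ∧ r ∧ ¬r ∧ q) ∨ (¬r ∧ p) ∨ (r ∧ r ∧ ¬r ∧ q) ∨ (r ∧ p) ∨ (¬q ∧ r ∧ ¬r ∧ q) ∨ (¬q ∧ p)
≡ (¬r ∧ p) ∨ (r ∧ p) ∨ (¬q ∧ p)

(¬r ∧ p) ∨ (r ∧ p) ∨ (¬q ∧ p)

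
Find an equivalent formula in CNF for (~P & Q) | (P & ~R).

(~P | ~R) & (Q | P) & (Q | ~R)

(~P & Q) | (P & ~R)
⇔ (~P | P) & (~P | ~R) & (Q | P) & (Q | ~R)   (distribute | over &)
⇔ (~P | ~R) & (Q | P) & (Q | ~R)   (simplify)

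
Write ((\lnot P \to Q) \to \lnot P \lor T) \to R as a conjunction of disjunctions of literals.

(P \lor R) \land (\lnot T \lor R)

((\lnot P \to Q) \to \lnot P \lor T) \to R
= \lnot ((\lnot P \to Q) \to \lnot P \lor T) \lor R
= \lnot (\lnot (\lnot P \to Q) \lor \lnot P \lor T) \lor R
= \lnot (\lnot (\lnot \lnot P \lor Q) \lor \lnot P \lor T) \lor R
= \lnot \lnot (\lnot \lnot P \lor Q) \land \lnot \lnot P \land \lnot T \lor R
= (\lnot \lnot P \lor Q) \land \lnot \lnot P \land \lnot T \lor R
= (P \lor Q) \land \lnot \lnot P \land \lnot T \lor R
= (P \lor Q) \land P \land \lnot T \lor R
= (P \lor Q \lor R) \land (P \lor R) \land (\lnot T \lor R)
= (P \lor R) \land (\lnot T \lor R)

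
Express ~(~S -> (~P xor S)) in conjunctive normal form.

~S & (P | S)

~(~S -> (~P xor S))
≡ ~(~~S | (~P xor S))   (eliminate ->)
≡ ~(~~S | ((~P | S) & ~(~P & S)))   (expand xor)
≡ ~~~S & ~((~P | S) & ~(~P & S))   (De Morgan)
≡ ~S & ~((~P | S) & ~(~P & S))   (double negation)
≡ ~S & (~(~P | S) | ~~(~P & S))   (De Morgan)
≡ ~S & ((~~P & ~S) | ~~(~P & S))   (De Morgan)
≡ ~S & ((P & ~S) | ~~(~P & S))   (double negation)
≡ ~S & ((P & ~S) | (~P & S))   (double negation)
≡ ~S & (P | ~P) & (P | S) & (~S | ~P) & (~S | S)   (distribute | over &)
≡ ~S & (P | S)   (simplify)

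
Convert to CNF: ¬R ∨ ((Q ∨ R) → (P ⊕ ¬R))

¬R ∨ ((Q ∨ R) → (P ⊕ ¬R))
⇔ ¬R ∨ ¬(Q ∨ R) ∨ (P ⊕ ¬R)   [eliminate →]
⇔ ¬R ∨ ¬(Q ∨ R) ∨ ((P ∨ ¬R) ∧ ¬(P ∧ ¬R))   [expand ⊕]
⇔ ¬R ∨ (¬Q ∧ ¬R) ∨ ((P ∨ ¬R) ∧ ¬(P ∧ ¬R))   [De Morgan]
⇔ ¬R ∨ (¬Q ∧ ¬R) ∨ ((P ∨ ¬R) ∧ (¬P ∨ ¬¬R))   [De Morgan]
⇔ ¬R ∨ (¬Q ∧ ¬R) ∨ ((P ∨ ¬R) ∧ (¬P ∨ R))   [double negation]
⇔ (¬R ∨ ¬Q ∨ P ∨ ¬R) ∧ (¬R ∨ ¬Q ∨ ¬P ∨ R) ∧ (¬R ∨ ¬R ∨ P ∨ ¬R) ∧ (¬R ∨ ¬R ∨ ¬P ∨ R)   [distribute ∨ over ∧]
⇔ ¬R ∨ P   [simplify]

¬R ∨ P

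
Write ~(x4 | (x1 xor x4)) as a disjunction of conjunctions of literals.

~x4 & ~x1

~(x4 | (x1 xor x4))
≡ ~(x4 | (x1 & ~x4) | (~x1 & x4))   [expand xor]
≡ ~x4 & ~(x1 & ~x4) & ~(~x1 & x4)   [De Morgan]
≡ ~x4 & (~x1 | ~~x4) & ~(~x1 & x4)   [De Morgan]
≡ ~x4 & (~x1 | x4) & ~(~x1 & x4)   [double negation]
≡ ~x4 & (~x1 | x4) & (~~x1 | ~x4)   [De Morgan]
≡ ~x4 & (~x1 | x4) & (x1 | ~x4)   [double negation]
≡ (~x4 & ~x1 & x1) | (~x4 & ~x1 & ~x4) | (~x4 & x4 & x1) | (~x4 & x4 & ~x4)   [distribute & over |]
≡ ~x4 & ~x1   [simplify]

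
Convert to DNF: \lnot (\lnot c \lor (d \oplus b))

(c \land \lnot d \land \lnot b) \lor (c \land b \land d)

\lnot (\lnot c \lor (d \oplus b))
≡ \lnot (\lnot c \lor (d \land \lnot b) \lor (\lnot d \land b))   — expand \oplus
≡ \lnot \lnot c \land \lnot (d \land \lnot b) \land \lnot (\lnot d \land b)   — De Morgan
≡ c \land \lnot (d \land \lnot b) \land \lnot (\lnot d \land b)   — double negation
≡ c \land (\lnot d \lor \lnot \lnot b) \land \lnot (\lnot d \land b)   — De Morgan
≡ c \land (\lnot d \lor b) \land \lnot (\lnot d \land b)   — double negation
≡ c \land (\lnot d \lor b) \land (\lnot \lnot d \lor \lnot b)   — De Morgan
≡ c \land (\lnot d \lor b) \land (d \lor \lnot b)   — double negation
≡ (c \land \lnot d \land d) \lor (c \land \lnot d \land \lnot b) \lor (c \land b \land d) \lor (c \land b \land \lnot b)   — distribute \land over \lor
≡ (c \land \lnot d \land \lnot b) \lor (c \land b \land d)   — simplify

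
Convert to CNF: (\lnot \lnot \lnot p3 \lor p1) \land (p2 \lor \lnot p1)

(\lnot \lnot \lnot p3 \lor p1) \land (p2 \lor \lnot p1)
≡ (\lnot p3 \lor p1) \land (p2 \lor \lnot p1)   — double negation

(\lnot p3 \lor p1) \land (p2 \lor \lnot p1)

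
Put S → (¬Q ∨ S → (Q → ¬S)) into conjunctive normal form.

S → (¬Q ∨ S → (Q → ¬S))
≡ ¬S ∨ (¬Q ∨ S → (Q → ¬S))
≡ ¬S ∨ ¬(¬Q ∨ S) ∨ (Q → ¬S)
≡ ¬S ∨ ¬(¬Q ∨ S) ∨ ¬Q ∨ ¬S
≡ ¬S ∨ ¬¬Q ∧ ¬S ∨ ¬Q ∨ ¬S
≡ ¬S ∨ Q ∧ ¬S ∨ ¬Q ∨ ¬S
≡ (¬S ∨ Q ∨ ¬Q ∨ ¬S) ∧ (¬S ∨ ¬S ∨ ¬Q ∨ ¬S)
≡ ¬S ∨ ¬Q

¬S ∨ ¬Q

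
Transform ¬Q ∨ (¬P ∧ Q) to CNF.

¬Q ∨ (¬P ∧ Q)
≡ (¬Q ∨ ¬P) ∧ (¬Q ∨ Q)   (distribute ∨ over ∧)
≡ ¬Q ∨ ¬P   (simplify)

¬Q ∨ ¬P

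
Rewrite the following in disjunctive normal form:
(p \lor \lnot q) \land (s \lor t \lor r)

(p \lor \lnot q) \land (s \lor t \lor r)
≡ (p \land s) \lor (p \land t) \lor (p \land r) \lor (\lnot q \land s) \lor (\lnot q \land t) \lor (\lnot q \land r)   [distribute \land over \lor]

(p \land s) \lor (p \land t) \lor (p \land r) \lor (\lnot q \land s) \lor (\lnot q \land t) \lor (\lnot q \land r)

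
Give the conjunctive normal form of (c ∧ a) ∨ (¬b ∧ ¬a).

(c ∨ ¬b) ∧ (c ∨ ¬a) ∧ (a ∨ ¬b)

(c ∧ a) ∨ (¬b ∧ ¬a)
≡ (c ∨ ¬b) ∧ (c ∨ ¬a) ∧ (a ∨ ¬b) ∧ (a ∨ ¬a)   [distribute ∨ over ∧]
≡ (c ∨ ¬b) ∧ (c ∨ ¬a) ∧ (a ∨ ¬b)   [simplify]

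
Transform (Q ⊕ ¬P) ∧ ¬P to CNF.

(¬Q ∨ P) ∧ ¬P

(Q ⊕ ¬P) ∧ ¬P
⇔ (Q ∨ ¬P) ∧ ¬(Q ∧ ¬P) ∧ ¬P   [expand ⊕]
⇔ (Q ∨ ¬P) ∧ (¬Q ∨ ¬¬P) ∧ ¬P   [De Morgan]
⇔ (Q ∨ ¬P) ∧ (¬Q ∨ P) ∧ ¬P   [double negation]
⇔ (¬Q ∨ P) ∧ ¬P   [simplify]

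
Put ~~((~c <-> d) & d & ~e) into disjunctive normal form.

d & ~c & ~e

~~((~c <-> d) & d & ~e)
≡ ~~((~c -> d) & (d -> ~c) & d & ~e)   [eliminate <->]
≡ ~~((~~c | d) & (d -> ~c) & d & ~e)   [eliminate ->]
≡ ~~((~~c | d) & (~d | ~c) & d & ~e)   [eliminate ->]
≡ (~~c | d) & (~d | ~c) & d & ~e   [double negation]
≡ (c | d) & (~d | ~c) & d & ~e   [double negation]
≡ (c & ~d & d & ~e) | (c & ~c & d & ~e) | (d & ~d & d & ~e) | (d & ~c & d & ~e)   [distribute & over |]
≡ d & ~c & ~e   [simplify]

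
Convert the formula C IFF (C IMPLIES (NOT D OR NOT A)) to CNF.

C IFF (C IMPLIES (NOT D OR NOT A))
⇔ (C IMPLIES (C IMPLIES (NOT D OR NOT A))) AND ((C IMPLIES (NOT D OR NOT A)) IMPLIES C)   [eliminate IFF]
⇔ (NOT C OR (C IMPLIES (NOT D OR NOT A))) AND ((C IMPLIES (NOT D OR NOT A)) IMPLIES C)   [eliminate IMPLIES]
⇔ (NOT C OR NOT C OR NOT D OR NOT A) AND ((C IMPLIES (NOT D OR NOT A)) IMPLIES C)   [eliminate IMPLIES]
⇔ (NOT C OR NOT C OR NOT D OR NOT A) AND (NOT (C IMPLIES (NOT D OR NOT A)) OR C)   [eliminate IMPLIES]
⇔ (NOT C OR NOT C OR NOT D OR NOT A) AND (NOT (NOT C OR NOT D OR NOT A) OR C)   [eliminate IMPLIES]
⇔ (NOT C OR NOT C OR NOT D OR NOT A) AND ((NOT NOT C AND NOT NOT D AND NOT NOT A) OR C)   [De Morgan]
⇔ (NOT C OR NOT C OR NOT D OR NOT A) AND ((C AND NOT NOT D AND NOT NOT A) OR C)   [double negation]
⇔ (NOT C OR NOT C OR NOT D OR NOT A) AND ((C AND D AND NOT NOT A) OR C)   [double negation]
⇔ (NOT C OR NOT C OR NOT D OR NOT A) AND ((C AND D AND A) OR C)   [double negation]
⇔ (NOT C OR NOT C OR NOT D OR NOT A) AND (C OR C) AND (D OR C) AND (A OR C)   [distribute OR over AND]
⇔ (NOT C OR NOT D OR NOT A) AND C   [simplify]

(NOT C OR NOT D OR NOT A) AND C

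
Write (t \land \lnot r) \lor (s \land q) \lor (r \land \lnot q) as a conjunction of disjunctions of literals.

(t \land \lnot r) \lor (s \land q) \lor (r \land \lnot q)
= (t \lor s \lor r) \land (t \lor s \lor \lnot q) \land (t \lor q \lor r) \land (t \lor q \lor \lnot q) \land (\lnot r \lor s \lor r) \land (\lnot r \lor s \lor \lnot q) \land (\lnot r \lor q \lor r) \land (\lnot r \lor q \lor \lnot q)   (distribute \lor over \land)
= (t \lor s \lor r) \land (t \lor s \lor \lnot q) \land (t \lor q \lor r) \land (\lnot r \lor s \lor \lnot q)   (simplify)

(t \lor s \lor r) \land (t \lor s \lor \lnot q) \land (t \lor q \lor r) \land (\lnot r \lor s \lor \lnot q)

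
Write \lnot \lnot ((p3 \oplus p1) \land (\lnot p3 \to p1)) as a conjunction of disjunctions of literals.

\lnot \lnot ((p3 \oplus p1) \land (\lnot p3 \to p1))
≡ \lnot \lnot ((p3 \lor p1) \land \lnot (p3 \land p1) \land (\lnot p3 \to p1))   — expand \oplus
≡ \lnot \lnot ((p3 \lor p1) \land \lnot (p3 \land p1) \land (\lnot \lnot p3 \lor p1))   — eliminate \to
≡ (p3 \lor p1) \land \lnot (p3 \land p1) \land (\lnot \lnot p3 \lor p1)   — double negation
≡ (p3 \lor p1) \land (\lnot p3 \lor \lnot p1) \land (\lnot \lnot p3 \lor p1)   — De Morgan
≡ (p3 \lor p1) \land (\lnot p3 \lor \lnot p1) \land (p3 \lor p1)   — double negation
≡ (p3 \lor p1) \land (\lnot p3 \lor \lnot p1)   — simplify

(p3 \lor p1) \land (\lnot p3 \lor \lnot p1)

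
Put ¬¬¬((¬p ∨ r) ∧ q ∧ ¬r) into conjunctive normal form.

¬¬¬((¬p ∨ r) ∧ q ∧ ¬r)
= ¬((¬p ∨ r) ∧ q ∧ ¬r)   [double negation]
= ¬(¬p ∨ r) ∨ ¬q ∨ ¬¬r   [De Morgan]
= (¬¬p ∧ ¬r) ∨ ¬q ∨ ¬¬r   [De Morgan]
= (p ∧ ¬r) ∨ ¬q ∨ ¬¬r   [double negation]
= (p ∧ ¬r) ∨ ¬q ∨ r   [double negation]
= (p ∨ ¬q ∨ r) ∧ (¬r ∨ ¬q ∨ r)   [distribute ∨ over ∧]
= p ∨ ¬q ∨ r   [simplify]

p ∨ ¬q ∨ r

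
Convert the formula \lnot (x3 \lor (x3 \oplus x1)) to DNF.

\lnot (x3 \lor (x3 \oplus x1))
= \lnot (x3 \lor x3 \land \lnot x1 \lor \lnot x3 \land x1)   (expand \oplus)
= \lnot x3 \land \lnot (x3 \land \lnot x1) \land \lnot (\lnot x3 \land x1)   (De Morgan)
= \lnot x3 \land (\lnot x3 \lor \lnot \lnot x1) \land \lnot (\lnot x3 \land x1)   (De Morgan)
= \lnot x3 \land (\lnot x3 \lor x1) \land \lnot (\lnot x3 \land x1)   (double negation)
= \lnot x3 \land (\lnot x3 \lor x1) \land (\lnot \lnot x3 \lor \lnot x1)   (De Morgan)
= \lnot x3 \land (\lnot x3 \lor x1) \land (x3 \lor \lnot x1)   (double negation)
= \lnot x3 \land \lnot x3 \land x3 \lor \lnot x3 \land \lnot x3 \land \lnot x1 \lor \lnot x3 \land x1 \land x3 \lor \lnot x3 \land x1 \land \lnot x1   (distribute \land over \lor)
= \lnot x3 \land \lnot x1   (simplify)

\lnot x3 \land \lnot x1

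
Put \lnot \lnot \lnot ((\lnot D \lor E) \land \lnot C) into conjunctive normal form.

(D \lor C) \land (\lnot E \lor C)

\lnot \lnot \lnot ((\lnot D \lor E) \land \lnot C)
= \lnot ((\lnot D \lor E) \land \lnot C)   [double negation]
= \lnot (\lnot D \lor E) \lor \lnot \lnot C   [De Morgan]
= (\lnot \lnot D \land \lnot E) \lor \lnot \lnot C   [De Morgan]
= (D \land \lnot E) \lor \lnot \lnot C   [double negation]
= (D \land \lnot E) \lor C   [double negation]
= (D \lor C) \land (\lnot E \lor C)   [distribute \lor over \land]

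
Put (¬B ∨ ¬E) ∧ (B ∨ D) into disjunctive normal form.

(¬B ∧ D) ∨ (¬E ∧ B) ∨ (¬E ∧ D)

(¬B ∨ ¬E) ∧ (B ∨ D)
≡ (¬B ∧ B) ∨ (¬B ∧ D) ∨ (¬E ∧ B) ∨ (¬E ∧ D)   [distribute ∧ over ∨]
≡ (¬B ∧ D) ∨ (¬E ∧ B) ∨ (¬E ∧ D)   [simplify]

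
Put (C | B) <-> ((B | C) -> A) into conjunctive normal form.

(C | B) <-> ((B | C) -> A)
⇔ ((C | B) -> ((B | C) -> A)) & (((B | C) -> A) -> (C | B))   [eliminate <->]
⇔ (~(C | B) | ((B | C) -> A)) & (((B | C) -> A) -> (C | B))   [eliminate ->]
⇔ (~(C | B) | ~(B | C) | A) & (((B | C) -> A) -> (C | B))   [eliminate ->]
⇔ (~(C | B) | ~(B | C) | A) & (~((B | C) -> A) | C | B)   [eliminate ->]
⇔ (~(C | B) | ~(B | C) | A) & (~(~(B | C) | A) | C | B)   [eliminate ->]
⇔ ((~C & ~B) | ~(B | C) | A) & (~(~(B | C) | A) | C | B)   [De Morgan]
⇔ ((~C & ~B) | (~B & ~C) | A) & (~(~(B | C) | A) | C | B)   [De Morgan]
⇔ ((~C & ~B) | (~B & ~C) | A) & ((~~(B | C) & ~A) | C | B)   [De Morgan]
⇔ ((~C & ~B) | (~B & ~C) | A) & (((B | C) & ~A) | C | B)   [double negation]
⇔ (~C | ~B | A) & (~C | ~C | A) & (~B | ~B | A) & (~B | ~C | A) & (B | C | C | B) & (~A | C | B)   [distribute | over &]
⇔ (~C | A) & (~B | A) & (B | C)   [simplify]

(~C | A) & (~B | A) & (B | C)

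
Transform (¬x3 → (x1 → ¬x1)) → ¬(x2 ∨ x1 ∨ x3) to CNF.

(¬x3 → (x1 → ¬x1)) → ¬(x2 ∨ x1 ∨ x3)
⇔ ¬(¬x3 → (x1 → ¬x1)) ∨ ¬(x2 ∨ x1 ∨ x3)   [eliminate →]
⇔ ¬(¬¬x3 ∨ (x1 → ¬x1)) ∨ ¬(x2 ∨ x1 ∨ x3)   [eliminate →]
⇔ ¬(¬¬x3 ∨ ¬x1 ∨ ¬x1) ∨ ¬(x2 ∨ x1 ∨ x3)   [eliminate →]
⇔ (¬¬¬x3 ∧ ¬¬x1 ∧ ¬¬x1) ∨ ¬(x2 ∨ x1 ∨ x3)   [De Morgan]
⇔ (¬x3 ∧ ¬¬x1 ∧ ¬¬x1) ∨ ¬(x2 ∨ x1 ∨ x3)   [double negation]
⇔ (¬x3 ∧ x1 ∧ ¬¬x1) ∨ ¬(x2 ∨ x1 ∨ x3)   [double negation]
⇔ (¬x3 ∧ x1 ∧ x1) ∨ ¬(x2 ∨ x1 ∨ x3)   [double negation]
⇔ (¬x3 ∧ x1 ∧ x1) ∨ (¬x2 ∧ ¬x1 ∧ ¬x3)   [De Morgan]
⇔ (¬x3 ∨ ¬x2) ∧ (¬x3 ∨ ¬x1) ∧ (¬x3 ∨ ¬x3) ∧ (x1 ∨ ¬x2) ∧ (x1 ∨ ¬x1) ∧ (x1 ∨ ¬x3) ∧ (x1 ∨ ¬x2) ∧ (x1 ∨ ¬x1) ∧ (x1 ∨ ¬x3)   [distribute ∨ over ∧]
⇔ ¬x3 ∧ (x1 ∨ ¬x2)   [simplify]

¬x3 ∧ (x1 ∨ ¬x2)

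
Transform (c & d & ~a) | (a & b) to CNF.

(c | a) & (c | b) & (d | a) & (d | b) & (~a | b)

(c & d & ~a) | (a & b)
⇔ (c | a) & (c | b) & (d | a) & (d | b) & (~a | a) & (~a | b)   [distribute | over &]
⇔ (c | a) & (c | b) & (d | a) & (d | b) & (~a | b)   [simplify]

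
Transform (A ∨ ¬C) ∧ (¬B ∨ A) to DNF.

A ∨ (¬C ∧ ¬B)

(A ∨ ¬C) ∧ (¬B ∨ A)
≡ (A ∧ ¬B) ∨ (A ∧ A) ∨ (¬C ∧ ¬B) ∨ (¬C ∧ A)   [distribute ∧ over ∨]
≡ A ∨ (¬C ∧ ¬B)   [simplify]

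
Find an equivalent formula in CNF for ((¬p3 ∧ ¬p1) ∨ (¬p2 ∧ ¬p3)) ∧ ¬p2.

¬p3 ∧ ¬p2

((¬p3 ∧ ¬p1) ∨ (¬p2 ∧ ¬p3)) ∧ ¬p2
= (¬p3 ∨ ¬p2) ∧ (¬p3 ∨ ¬p3) ∧ (¬p1 ∨ ¬p2) ∧ (¬p1 ∨ ¬p3) ∧ ¬p2
= ¬p3 ∧ ¬p2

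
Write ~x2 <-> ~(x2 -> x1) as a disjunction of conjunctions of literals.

x2 & x1

~x2 <-> ~(x2 -> x1)
≡ (~x2 -> ~(x2 -> x1)) & (~(x2 -> x1) -> ~x2)
≡ (~~x2 | ~(x2 -> x1)) & (~(x2 -> x1) -> ~x2)
≡ (~~x2 | ~(~x2 | x1)) & (~(x2 -> x1) -> ~x2)
≡ (~~x2 | ~(~x2 | x1)) & (~~(x2 -> x1) | ~x2)
≡ (~~x2 | ~(~x2 | x1)) & (~~(~x2 | x1) | ~x2)
≡ (x2 | ~(~x2 | x1)) & (~~(~x2 | x1) | ~x2)
≡ (x2 | (~~x2 & ~x1)) & (~~(~x2 | x1) | ~x2)
≡ (x2 | (x2 & ~x1)) & (~~(~x2 | x1) | ~x2)
≡ (x2 | (x2 & ~x1)) & (~x2 | x1 | ~x2)
≡ (x2 & ~x2) | (x2 & x1) | (x2 & ~x2) | (x2 & ~x1 & ~x2) | (x2 & ~x1 & x1) | (x2 & ~x1 & ~x2)
≡ x2 & x1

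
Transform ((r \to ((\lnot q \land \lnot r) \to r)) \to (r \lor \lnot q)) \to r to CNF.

q \lor r

((r \to ((\lnot q \land \lnot r) \to r)) \to (r \lor \lnot q)) \to r
= \lnot ((r \to ((\lnot q \land \lnot r) \to r)) \to (r \lor \lnot q)) \lor r   [eliminate \to]
= \lnot (\lnot (r \to ((\lnot q \land \lnot r) \to r)) \lor r \lor \lnot q) \lor r   [eliminate \to]
= \lnot (\lnot (\lnot r \lor ((\lnot q \land \lnot r) \to r)) \lor r \lor \lnot q) \lor r   [eliminate \to]
= \lnot (\lnot (\lnot r \lor \lnot (\lnot q \land \lnot r) \lor r) \lor r \lor \lnot q) \lor r   [eliminate \to]
= (\lnot \lnot (\lnot r \lor \lnot (\lnot q \land \lnot r) \lor r) \land \lnot r \land \lnot \lnot q) \lor r   [De Morgan]
= ((\lnot r \lor \lnot (\lnot q \land \lnot r) \lor r) \land \lnot r \land \lnot \lnot q) \lor r   [double negation]
= ((\lnot r \lor \lnot \lnot q \lor \lnot \lnot r \lor r) \land \lnot r \land \lnot \lnot q) \lor r   [De Morgan]
= ((\lnot r \lor q \lor \lnot \lnot r \lor r) \land \lnot r \land \lnot \lnot q) \lor r   [double negation]
= ((\lnot r \lor q \lor r \lor r) \land \lnot r \land \lnot \lnot q) \lor r   [double negation]
= ((\lnot r \lor q \lor r \lor r) \land \lnot r \land q) \lor r   [double negation]
= (\lnot r \lor q \lor r \lor r \lor r) \land (\lnot r \lor r) \land (q \lor r)   [distribute \lor over \land]
= q \lor r   [simplify]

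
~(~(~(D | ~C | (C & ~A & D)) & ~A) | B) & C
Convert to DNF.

~D & C & ~A & ~B

~(~(~(D | ~C | (C & ~A & D)) & ~A) | B) & C
⇔ ~~(~(D | ~C | (C & ~A & D)) & ~A) & ~B & C   [De Morgan]
⇔ ~(D | ~C | (C & ~A & D)) & ~A & ~B & C   [double negation]
⇔ ~D & ~~C & ~(C & ~A & D) & ~A & ~B & C   [De Morgan]
⇔ ~D & C & ~(C & ~A & D) & ~A & ~B & C   [double negation]
⇔ ~D & C & (~C | ~~A | ~D) & ~A & ~B & C   [De Morgan]
⇔ ~D & C & (~C | A | ~D) & ~A & ~B & C   [double negation]
⇔ (~D & C & ~C & ~A & ~B & C) | (~D & C & A & ~A & ~B & C) | (~D & C & ~D & ~A & ~B & C)   [distribute & over |]
⇔ ~D & C & ~A & ~B   [simplify]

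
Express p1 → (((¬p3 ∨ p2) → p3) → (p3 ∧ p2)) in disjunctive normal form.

¬p1 ∨ ¬p3 ∨ (p3 ∧ p2)

p1 → (((¬p3 ∨ p2) → p3) → (p3 ∧ p2))
≡ ¬p1 ∨ (((¬p3 ∨ p2) → p3) → (p3 ∧ p2))
≡ ¬p1 ∨ ¬((¬p3 ∨ p2) → p3) ∨ (p3 ∧ p2)
≡ ¬p1 ∨ ¬(¬(¬p3 ∨ p2) ∨ p3) ∨ (p3 ∧ p2)
≡ ¬p1 ∨ (¬¬(¬p3 ∨ p2) ∧ ¬p3) ∨ (p3 ∧ p2)
≡ ¬p1 ∨ ((¬p3 ∨ p2) ∧ ¬p3) ∨ (p3 ∧ p2)
≡ ¬p1 ∨ (¬p3 ∧ ¬p3) ∨ (p2 ∧ ¬p3) ∨ (p3 ∧ p2)
≡ ¬p1 ∨ ¬p3 ∨ (p3 ∧ p2)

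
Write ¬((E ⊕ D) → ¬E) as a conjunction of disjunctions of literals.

(¬E ∨ ¬D) ∧ E

¬((E ⊕ D) → ¬E)
≡ ¬(¬(E ⊕ D) ∨ ¬E)   (eliminate →)
≡ ¬(¬((E ∨ D) ∧ ¬(E ∧ D)) ∨ ¬E)   (expand ⊕)
≡ ¬¬((E ∨ D) ∧ ¬(E ∧ D)) ∧ ¬¬E   (De Morgan)
≡ (E ∨ D) ∧ ¬(E ∧ D) ∧ ¬¬E   (double negation)
≡ (E ∨ D) ∧ (¬E ∨ ¬D) ∧ ¬¬E   (De Morgan)
≡ (E ∨ D) ∧ (¬E ∨ ¬D) ∧ E   (double negation)
≡ (¬E ∨ ¬D) ∧ E   (simplify)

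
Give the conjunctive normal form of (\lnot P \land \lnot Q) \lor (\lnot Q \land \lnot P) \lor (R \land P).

(\lnot P \land \lnot Q) \lor (\lnot Q \land \lnot P) \lor (R \land P)
≡ (\lnot P \lor \lnot Q \lor R) \land (\lnot P \lor \lnot Q \lor P) \land (\lnot P \lor \lnot P \lor R) \land (\lnot P \lor \lnot P \lor P) \land (\lnot Q \lor \lnot Q \lor R) \land (\lnot Q \lor \lnot Q \lor P) \land (\lnot Q \lor \lnot P \lor R) \land (\lnot Q \lor \lnot P \lor P)   [distribute \lor over \land]
≡ (\lnot P \lor R) \land (\lnot Q \lor R) \land (\lnot Q \lor P)   [simplify]

(\lnot P \lor R) \land (\lnot Q \lor R) \land (\lnot Q \lor P)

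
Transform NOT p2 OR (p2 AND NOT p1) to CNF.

NOT p2 OR NOT p1

NOT p2 OR (p2 AND NOT p1)
⇔ (NOT p2 OR p2) AND (NOT p2 OR NOT p1)   — distribute OR over AND
⇔ NOT p2 OR NOT p1   — simplify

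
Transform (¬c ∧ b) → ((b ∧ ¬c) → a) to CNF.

c ∨ ¬b ∨ a

(¬c ∧ b) → ((b ∧ ¬c) → a)
⇔ ¬(¬c ∧ b) ∨ ((b ∧ ¬c) → a)   [eliminate →]
⇔ ¬(¬c ∧ b) ∨ ¬(b ∧ ¬c) ∨ a   [eliminate →]
⇔ ¬¬c ∨ ¬b ∨ ¬(b ∧ ¬c) ∨ a   [De Morgan]
⇔ c ∨ ¬b ∨ ¬(b ∧ ¬c) ∨ a   [double negation]
⇔ c ∨ ¬b ∨ ¬b ∨ ¬¬c ∨ a   [De Morgan]
⇔ c ∨ ¬b ∨ ¬b ∨ c ∨ a   [double negation]
⇔ c ∨ ¬b ∨ a   [simplify]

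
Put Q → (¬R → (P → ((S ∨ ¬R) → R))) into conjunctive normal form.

Q → (¬R → (P → ((S ∨ ¬R) → R)))
⇔ ¬Q ∨ (¬R → (P → ((S ∨ ¬R) → R)))   [eliminate →]
⇔ ¬Q ∨ ¬¬R ∨ (P → ((S ∨ ¬R) → R))   [eliminate →]
⇔ ¬Q ∨ ¬¬R ∨ ¬P ∨ ((S ∨ ¬R) → R)   [eliminate →]
⇔ ¬Q ∨ ¬¬R ∨ ¬P ∨ ¬(S ∨ ¬R) ∨ R   [eliminate →]
⇔ ¬Q ∨ R ∨ ¬P ∨ ¬(S ∨ ¬R) ∨ R   [double negation]
⇔ ¬Q ∨ R ∨ ¬P ∨ (¬S ∧ ¬¬R) ∨ R   [De Morgan]
⇔ ¬Q ∨ R ∨ ¬P ∨ (¬S ∧ R) ∨ R   [double negation]
⇔ (¬Q ∨ R ∨ ¬P ∨ ¬S ∨ R) ∧ (¬Q ∨ R ∨ ¬P ∨ R ∨ R)   [distribute ∨ over ∧]
⇔ ¬Q ∨ R ∨ ¬P   [simplify]

¬Q ∨ R ∨ ¬P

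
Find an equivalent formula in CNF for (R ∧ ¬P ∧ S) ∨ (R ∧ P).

(R ∧ ¬P ∧ S) ∨ (R ∧ P)
≡ (R ∨ R) ∧ (R ∨ P) ∧ (¬P ∨ R) ∧ (¬P ∨ P) ∧ (S ∨ R) ∧ (S ∨ P)   [distribute ∨ over ∧]
≡ R ∧ (S ∨ P)   [simplify]

R ∧ (S ∨ P)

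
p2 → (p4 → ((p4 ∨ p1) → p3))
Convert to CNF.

¬p2 ∨ ¬p4 ∨ p3

p2 → (p4 → ((p4 ∨ p1) → p3))
≡ ¬p2 ∨ (p4 → ((p4 ∨ p1) → p3))   [eliminate →]
≡ ¬p2 ∨ ¬p4 ∨ ((p4 ∨ p1) → p3)   [eliminate →]
≡ ¬p2 ∨ ¬p4 ∨ ¬(p4 ∨ p1) ∨ p3   [eliminate →]
≡ ¬p2 ∨ ¬p4 ∨ (¬p4 ∧ ¬p1) ∨ p3   [De Morgan]
≡ (¬p2 ∨ ¬p4 ∨ ¬p4 ∨ p3) ∧ (¬p2 ∨ ¬p4 ∨ ¬p1 ∨ p3)   [distribute ∨ over ∧]
≡ ¬p2 ∨ ¬p4 ∨ p3   [simplify]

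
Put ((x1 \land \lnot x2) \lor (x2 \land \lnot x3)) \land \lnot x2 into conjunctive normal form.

(x1 \lor x2) \land (x1 \lor \lnot x3) \land \lnot x2

((x1 \land \lnot x2) \lor (x2 \land \lnot x3)) \land \lnot x2
= (x1 \lor x2) \land (x1 \lor \lnot x3) \land (\lnot x2 \lor x2) \land (\lnot x2 \lor \lnot x3) \land \lnot x2   [distribute \lor over \land]
= (x1 \lor x2) \land (x1 \lor \lnot x3) \land \lnot x2   [simplify]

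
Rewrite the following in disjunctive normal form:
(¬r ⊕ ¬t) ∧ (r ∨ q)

(¬r ∧ t ∧ q) ∨ (r ∧ ¬t)

(¬r ⊕ ¬t) ∧ (r ∨ q)
≡ ((¬r ∧ ¬¬t) ∨ (¬¬r ∧ ¬t)) ∧ (r ∨ q)   (expand ⊕)
≡ ((¬r ∧ t) ∨ (¬¬r ∧ ¬t)) ∧ (r ∨ q)   (double negation)
≡ ((¬r ∧ t) ∨ (r ∧ ¬t)) ∧ (r ∨ q)   (double negation)
≡ (¬r ∧ t ∧ r) ∨ (¬r ∧ t ∧ q) ∨ (r ∧ ¬t ∧ r) ∨ (r ∧ ¬t ∧ q)   (distribute ∧ over ∨)
≡ (¬r ∧ t ∧ q) ∨ (r ∧ ¬t)   (simplify)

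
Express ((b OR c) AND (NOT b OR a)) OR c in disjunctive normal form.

((b OR c) AND (NOT b OR a)) OR c
⇔ (b AND NOT b) OR (b AND a) OR (c AND NOT b) OR (c AND a) OR c   [distribute AND over OR]
⇔ (b AND a) OR c   [simplify]

(b AND a) OR c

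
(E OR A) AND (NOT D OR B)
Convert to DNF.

(E OR A) AND (NOT D OR B)
= (E AND NOT D) OR (E AND B) OR (A AND NOT D) OR (A AND B)

(E AND NOT D) OR (E AND B) OR (A AND NOT D) OR (A AND B)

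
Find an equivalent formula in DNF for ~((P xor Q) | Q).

~((P xor Q) | Q)
≡ ~((P & ~Q) | (~P & Q) | Q)   — expand xor
≡ ~(P & ~Q) & ~(~P & Q) & ~Q   — De Morgan
≡ (~P | ~~Q) & ~(~P & Q) & ~Q   — De Morgan
≡ (~P | Q) & ~(~P & Q) & ~Q   — double negation
≡ (~P | Q) & (~~P | ~Q) & ~Q   — De Morgan
≡ (~P | Q) & (P | ~Q) & ~Q   — double negation
≡ (~P & P & ~Q) | (~P & ~Q & ~Q) | (Q & P & ~Q) | (Q & ~Q & ~Q)   — distribute & over |
≡ ~P & ~Q   — simplify

~P & ~Q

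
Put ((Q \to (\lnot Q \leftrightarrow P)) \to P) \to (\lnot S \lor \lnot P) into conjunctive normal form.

\lnot P \lor \lnot S

((Q \to (\lnot Q \leftrightarrow P)) \to P) \to (\lnot S \lor \lnot P)
≡ \lnot ((Q \to (\lnot Q \leftrightarrow P)) \to P) \lor \lnot S \lor \lnot P   — eliminate \to
≡ \lnot (\lnot (Q \to (\lnot Q \leftrightarrow P)) \lor P) \lor \lnot S \lor \lnot P   — eliminate \to
≡ \lnot (\lnot (\lnot Q \lor (\lnot Q \leftrightarrow P)) \lor P) \lor \lnot S \lor \lnot P   — eliminate \to
≡ \lnot (\lnot (\lnot Q \lor ((\lnot Q \to P) \land (P \to \lnot Q))) \lor P) \lor \lnot S \lor \lnot P   — eliminate \leftrightarrow
≡ \lnot (\lnot (\lnot Q \lor ((\lnot \lnot Q \lor P) \land (P \to \lnot Q))) \lor P) \lor \lnot S \lor \lnot P   — eliminate \to
≡ \lnot (\lnot (\lnot Q \lor ((\lnot \lnot Q \lor P) \land (\lnot P \lor \lnot Q))) \lor P) \lor \lnot S \lor \lnot P   — eliminate \to
≡ (\lnot \lnot (\lnot Q \lor ((\lnot \lnot Q \lor P) \land (\lnot P \lor \lnot Q))) \land \lnot P) \lor \lnot S \lor \lnot P   — De Morgan
≡ ((\lnot Q \lor ((\lnot \lnot Q \lor P) \land (\lnot P \lor \lnot Q))) \land \lnot P) \lor \lnot S \lor \lnot P   — double negation
≡ ((\lnot Q \lor ((Q \lor P) \land (\lnot P \lor \lnot Q))) \land \lnot P) \lor \lnot S \lor \lnot P   — double negation
≡ (\lnot Q \lor Q \lor P \lor \lnot S \lor \lnot P) \land (\lnot Q \lor \lnot P \lor \lnot Q \lor \lnot S \lor \lnot P) \land (\lnot P \lor \lnot S \lor \lnot P)   — distribute \lor over \land
≡ \lnot P \lor \lnot S   — simplify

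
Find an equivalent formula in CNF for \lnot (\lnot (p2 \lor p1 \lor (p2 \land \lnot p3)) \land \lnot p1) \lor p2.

\lnot (\lnot (p2 \lor p1 \lor (p2 \land \lnot p3)) \land \lnot p1) \lor p2
≡ \lnot \lnot (p2 \lor p1 \lor (p2 \land \lnot p3)) \lor \lnot \lnot p1 \lor p2   [De Morgan]
≡ p2 \lor p1 \lor (p2 \land \lnot p3) \lor \lnot \lnot p1 \lor p2   [double negation]
≡ p2 \lor p1 \lor (p2 \land \lnot p3) \lor p1 \lor p2   [double negation]
≡ (p2 \lor p1 \lor p2 \lor p1 \lor p2) \land (p2 \lor p1 \lor \lnot p3 \lor p1 \lor p2)   [distribute \lor over \land]
≡ p2 \lor p1   [simplify]

p2 \lor p1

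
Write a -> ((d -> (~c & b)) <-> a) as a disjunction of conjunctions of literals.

~a | (a & ~d) | (a & ~c & b)

a -> ((d -> (~c & b)) <-> a)
= ~a | ((d -> (~c & b)) <-> a)   [eliminate ->]
= ~a | (((d -> (~c & b)) -> a) & (a -> (d -> (~c & b))))   [eliminate <->]
= ~a | ((~(d -> (~c & b)) | a) & (a -> (d -> (~c & b))))   [eliminate ->]
= ~a | ((~(~d | (~c & b)) | a) & (a -> (d -> (~c & b))))   [eliminate ->]
= ~a | ((~(~d | (~c & b)) | a) & (~a | (d -> (~c & b))))   [eliminate ->]
= ~a | ((~(~d | (~c & b)) | a) & (~a | ~d | (~c & b)))   [eliminate ->]
= ~a | (((~~d & ~(~c & b)) | a) & (~a | ~d | (~c & b)))   [De Morgan]
= ~a | (((d & ~(~c & b)) | a) & (~a | ~d | (~c & b)))   [double negation]
= ~a | (((d & (~~c | ~b)) | a) & (~a | ~d | (~c & b)))   [De Morgan]
= ~a | (((d & (c | ~b)) | a) & (~a | ~d | (~c & b)))   [double negation]
= ~a | (d & c & ~a) | (d & c & ~d) | (d & c & ~c & b) | (d & ~b & ~a) | (d & ~b & ~d) | (d & ~b & ~c & b) | (a & ~a) | (a & ~d) | (a & ~c & b)   [distribute & over |]
= ~a | (a & ~d) | (a & ~c & b)   [simplify]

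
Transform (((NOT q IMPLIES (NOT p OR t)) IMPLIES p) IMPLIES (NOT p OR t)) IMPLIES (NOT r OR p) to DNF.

(((NOT q IMPLIES (NOT p OR t)) IMPLIES p) IMPLIES (NOT p OR t)) IMPLIES (NOT r OR p)
⇔ NOT (((NOT q IMPLIES (NOT p OR t)) IMPLIES p) IMPLIES (NOT p OR t)) OR NOT r OR p
⇔ NOT (NOT ((NOT q IMPLIES (NOT p OR t)) IMPLIES p) OR NOT p OR t) OR NOT r OR p
⇔ NOT (NOT (NOT (NOT q IMPLIES (NOT p OR t)) OR p) OR NOT p OR t) OR NOT r OR p
⇔ NOT (NOT (NOT (NOT NOT q OR NOT p OR t) OR p) OR NOT p OR t) OR NOT r OR p
⇔ (NOT NOT (NOT (NOT NOT q OR NOT p OR t) OR p) AND NOT NOT p AND NOT t) OR NOT r OR p
⇔ ((NOT (NOT NOT q OR NOT p OR t) OR p) AND NOT NOT p AND NOT t) OR NOT r OR p
⇔ (((NOT NOT NOT q AND NOT NOT p AND NOT t) OR p) AND NOT NOT p AND NOT t) OR NOT r OR p
⇔ (((NOT q AND NOT NOT p AND NOT t) OR p) AND NOT NOT p AND NOT t) OR NOT r OR p
⇔ (((NOT q AND p AND NOT t) OR p) AND NOT NOT p AND NOT t) OR NOT r OR p
⇔ (((NOT q AND p AND NOT t) OR p) AND p AND NOT t) OR NOT r OR p
⇔ (NOT q AND p AND NOT t AND p AND NOT t) OR (p AND p AND NOT t) OR NOT r OR p
⇔ NOT r OR p

NOT r OR p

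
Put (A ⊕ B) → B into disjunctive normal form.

(¬A ∧ ¬B) ∨ B

(A ⊕ B) → B
⇔ ¬(A ⊕ B) ∨ B   [eliminate →]
⇔ ¬((A ∧ ¬B) ∨ (¬A ∧ B)) ∨ B   [expand ⊕]
⇔ (¬(A ∧ ¬B) ∧ ¬(¬A ∧ B)) ∨ B   [De Morgan]
⇔ ((¬A ∨ ¬¬B) ∧ ¬(¬A ∧ B)) ∨ B   [De Morgan]
⇔ ((¬A ∨ B) ∧ ¬(¬A ∧ B)) ∨ B   [double negation]
⇔ ((¬A ∨ B) ∧ (¬¬A ∨ ¬B)) ∨ B   [De Morgan]
⇔ ((¬A ∨ B) ∧ (A ∨ ¬B)) ∨ B   [double negation]
⇔ (¬A ∧ A) ∨ (¬A ∧ ¬B) ∨ (B ∧ A) ∨ (B ∧ ¬B) ∨ B   [distribute ∧ over ∨]
⇔ (¬A ∧ ¬B) ∨ B   [simplify]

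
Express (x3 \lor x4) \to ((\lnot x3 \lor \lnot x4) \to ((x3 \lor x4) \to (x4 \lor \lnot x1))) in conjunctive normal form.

(x3 \lor x4) \to ((\lnot x3 \lor \lnot x4) \to ((x3 \lor x4) \to (x4 \lor \lnot x1)))
≡ \lnot (x3 \lor x4) \lor ((\lnot x3 \lor \lnot x4) \to ((x3 \lor x4) \to (x4 \lor \lnot x1)))   [eliminate \to]
≡ \lnot (x3 \lor x4) \lor \lnot (\lnot x3 \lor \lnot x4) \lor ((x3 \lor x4) \to (x4 \lor \lnot x1))   [eliminate \to]
≡ \lnot (x3 \lor x4) \lor \lnot (\lnot x3 \lor \lnot x4) \lor \lnot (x3 \lor x4) \lor x4 \lor \lnot x1   [eliminate \to]
≡ (\lnot x3 \land \lnot x4) \lor \lnot (\lnot x3 \lor \lnot x4) \lor \lnot (x3 \lor x4) \lor x4 \lor \lnot x1   [De Morgan]
≡ (\lnot x3 \land \lnot x4) \lor (\lnot \lnot x3 \land \lnot \lnot x4) \lor \lnot (x3 \lor x4) \lor x4 \lor \lnot x1   [De Morgan]
≡ (\lnot x3 \land \lnot x4) \lor (x3 \land \lnot \lnot x4) \lor \lnot (x3 \lor x4) \lor x4 \lor \lnot x1   [double negation]
≡ (\lnot x3 \land \lnot x4) \lor (x3 \land x4) \lor \lnot (x3 \lor x4) \lor x4 \lor \lnot x1   [double negation]
≡ (\lnot x3 \land \lnot x4) \lor (x3 \land x4) \lor (\lnot x3 \land \lnot x4) \lor x4 \lor \lnot x1   [De Morgan]
≡ (\lnot x3 \lor x3 \lor \lnot x3 \lor x4 \lor \lnot x1) \land (\lnot x3 \lor x3 \lor \lnot x4 \lor x4 \lor \lnot x1) \land (\lnot x3 \lor x4 \lor \lnot x3 \lor x4 \lor \lnot x1) \land (\lnot x3 \lor x4 \lor \lnot x4 \lor x4 \lor \lnot x1) \land (\lnot x4 \lor x3 \lor \lnot x3 \lor x4 \lor \lnot x1) \land (\lnot x4 \lor x3 \lor \lnot x4 \lor x4 \lor \lnot x1) \land (\lnot x4 \lor x4 \lor \lnot x3 \lor x4 \lor \lnot x1) \land (\lnot x4 \lor x4 \lor \lnot x4 \lor x4 \lor \lnot x1)   [distribute \lor over \land]
≡ \lnot x3 \lor x4 \lor \lnot x1   [simplify]

\lnot x3 \lor x4 \lor \lnot x1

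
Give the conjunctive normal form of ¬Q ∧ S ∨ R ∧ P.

(¬Q ∨ R) ∧ (¬Q ∨ P) ∧ (S ∨ R) ∧ (S ∨ P)

¬Q ∧ S ∨ R ∧ P
≡ (¬Q ∨ R) ∧ (¬Q ∨ P) ∧ (S ∨ R) ∧ (S ∨ P)   [distribute ∨ over ∧]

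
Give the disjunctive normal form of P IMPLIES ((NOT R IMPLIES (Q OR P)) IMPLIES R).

P IMPLIES ((NOT R IMPLIES (Q OR P)) IMPLIES R)
⇔ NOT P OR ((NOT R IMPLIES (Q OR P)) IMPLIES R)   (eliminate IMPLIES)
⇔ NOT P OR NOT (NOT R IMPLIES (Q OR P)) OR R   (eliminate IMPLIES)
⇔ NOT P OR NOT (NOT NOT R OR Q OR P) OR R   (eliminate IMPLIES)
⇔ NOT P OR (NOT NOT NOT R AND NOT Q AND NOT P) OR R   (De Morgan)
⇔ NOT P OR (NOT R AND NOT Q AND NOT P) OR R   (double negation)
⇔ NOT P OR R   (simplify)

NOT P OR R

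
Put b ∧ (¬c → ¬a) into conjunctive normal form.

b ∧ (¬c → ¬a)
≡ b ∧ (¬¬c ∨ ¬a)   (eliminate →)
≡ b ∧ (c ∨ ¬a)   (double negation)

b ∧ (c ∨ ¬a)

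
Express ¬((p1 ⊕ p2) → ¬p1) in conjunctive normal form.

(¬p1 ∨ ¬p2) ∧ p1

¬((p1 ⊕ p2) → ¬p1)
⇔ ¬(¬(p1 ⊕ p2) ∨ ¬p1)   [eliminate →]
⇔ ¬(¬((p1 ∨ p2) ∧ ¬(p1 ∧ p2)) ∨ ¬p1)   [expand ⊕]
⇔ ¬¬((p1 ∨ p2) ∧ ¬(p1 ∧ p2)) ∧ ¬¬p1   [De Morgan]
⇔ (p1 ∨ p2) ∧ ¬(p1 ∧ p2) ∧ ¬¬p1   [double negation]
⇔ (p1 ∨ p2) ∧ (¬p1 ∨ ¬p2) ∧ ¬¬p1   [De Morgan]
⇔ (p1 ∨ p2) ∧ (¬p1 ∨ ¬p2) ∧ p1   [double negation]
⇔ (¬p1 ∨ ¬p2) ∧ p1   [simplify]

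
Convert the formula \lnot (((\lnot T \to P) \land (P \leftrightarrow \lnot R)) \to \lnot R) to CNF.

(T \lor P) \land (\lnot P \lor \lnot R) \land R

\lnot (((\lnot T \to P) \land (P \leftrightarrow \lnot R)) \to \lnot R)
⇔ \lnot (\lnot ((\lnot T \to P) \land (P \leftrightarrow \lnot R)) \lor \lnot R)   (eliminate \to)
⇔ \lnot (\lnot ((\lnot \lnot T \lor P) \land (P \leftrightarrow \lnot R)) \lor \lnot R)   (eliminate \to)
⇔ \lnot (\lnot ((\lnot \lnot T \lor P) \land (P \to \lnot R) \land (\lnot R \to P)) \lor \lnot R)   (eliminate \leftrightarrow)
⇔ \lnot (\lnot ((\lnot \lnot T \lor P) \land (\lnot P \lor \lnot R) \land (\lnot R \to P)) \lor \lnot R)   (eliminate \to)
⇔ \lnot (\lnot ((\lnot \lnot T \lor P) \land (\lnot P \lor \lnot R) \land (\lnot \lnot R \lor P)) \lor \lnot R)   (eliminate \to)
⇔ \lnot \lnot ((\lnot \lnot T \lor P) \land (\lnot P \lor \lnot R) \land (\lnot \lnot R \lor P)) \land \lnot \lnot R   (De Morgan)
⇔ (\lnot \lnot T \lor P) \land (\lnot P \lor \lnot R) \land (\lnot \lnot R \lor P) \land \lnot \lnot R   (double negation)
⇔ (T \lor P) \land (\lnot P \lor \lnot R) \land (\lnot \lnot R \lor P) \land \lnot \lnot R   (double negation)
⇔ (T \lor P) \land (\lnot P \lor \lnot R) \land (R \lor P) \land \lnot \lnot R   (double negation)
⇔ (T \lor P) \land (\lnot P \lor \lnot R) \land (R \lor P) \land R   (double negation)
⇔ (T \lor P) \land (\lnot P \lor \lnot R) \land R   (simplify)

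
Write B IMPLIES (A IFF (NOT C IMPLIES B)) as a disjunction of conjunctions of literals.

B IMPLIES (A IFF (NOT C IMPLIES B))
≡ NOT B OR (A IFF (NOT C IMPLIES B))   — eliminate IMPLIES
≡ NOT B OR ((A IMPLIES (NOT C IMPLIES B)) AND ((NOT C IMPLIES B) IMPLIES A))   — eliminate IFF
≡ NOT B OR ((NOT A OR (NOT C IMPLIES B)) AND ((NOT C IMPLIES B) IMPLIES A))   — eliminate IMPLIES
≡ NOT B OR ((NOT A OR NOT NOT C OR B) AND ((NOT C IMPLIES B) IMPLIES A))   — eliminate IMPLIES
≡ NOT B OR ((NOT A OR NOT NOT C OR B) AND (NOT (NOT C IMPLIES B) OR A))   — eliminate IMPLIES
≡ NOT B OR ((NOT A OR NOT NOT C OR B) AND (NOT (NOT NOT C OR B) OR A))   — eliminate IMPLIES
≡ NOT B OR ((NOT A OR C OR B) AND (NOT (NOT NOT C OR B) OR A))   — double negation
≡ NOT B OR ((NOT A OR C OR B) AND ((NOT NOT NOT C AND NOT B) OR A))   — De Morgan
≡ NOT B OR ((NOT A OR C OR B) AND ((NOT C AND NOT B) OR A))   — double negation
≡ NOT B OR (NOT A AND NOT C AND NOT B) OR (NOT A AND A) OR (C AND NOT C AND NOT B) OR (C AND A) OR (B AND NOT C AND NOT B) OR (B AND A)   — distribute AND over OR
≡ NOT B OR (C AND A) OR (B AND A)   — simplify

NOT B OR (C AND A) OR (B AND A)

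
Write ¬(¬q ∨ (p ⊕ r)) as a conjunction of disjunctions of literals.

q ∧ (¬p ∨ r) ∧ (¬r ∨ p)

¬(¬q ∨ (p ⊕ r))
≡ ¬(¬q ∨ ((p ∨ r) ∧ ¬(p ∧ r)))   — expand ⊕
≡ ¬¬q ∧ ¬((p ∨ r) ∧ ¬(p ∧ r))   — De Morgan
≡ q ∧ ¬((p ∨ r) ∧ ¬(p ∧ r))   — double negation
≡ q ∧ (¬(p ∨ r) ∨ ¬¬(p ∧ r))   — De Morgan
≡ q ∧ ((¬p ∧ ¬r) ∨ ¬¬(p ∧ r))   — De Morgan
≡ q ∧ ((¬p ∧ ¬r) ∨ (p ∧ r))   — double negation
≡ q ∧ (¬p ∨ p) ∧ (¬p ∨ r) ∧ (¬r ∨ p) ∧ (¬r ∨ r)   — distribute ∨ over ∧
≡ q ∧ (¬p ∨ r) ∧ (¬r ∨ p)   — simplify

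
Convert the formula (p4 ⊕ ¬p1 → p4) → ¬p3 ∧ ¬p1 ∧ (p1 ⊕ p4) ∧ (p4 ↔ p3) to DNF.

(p4 ⊕ ¬p1 → p4) → ¬p3 ∧ ¬p1 ∧ (p1 ⊕ p4) ∧ (p4 ↔ p3)
≡ ¬(p4 ⊕ ¬p1 → p4) ∨ ¬p3 ∧ ¬p1 ∧ (p1 ⊕ p4) ∧ (p4 ↔ p3)
≡ ¬(¬(p4 ⊕ ¬p1) ∨ p4) ∨ ¬p3 ∧ ¬p1 ∧ (p1 ⊕ p4) ∧ (p4 ↔ p3)
≡ ¬(¬(p4 ∧ ¬¬p1 ∨ ¬p4 ∧ ¬p1) ∨ p4) ∨ ¬p3 ∧ ¬p1 ∧ (p1 ⊕ p4) ∧ (p4 ↔ p3)
≡ ¬(¬(p4 ∧ ¬¬p1 ∨ ¬p4 ∧ ¬p1) ∨ p4) ∨ ¬p3 ∧ ¬p1 ∧ (p1 ∧ ¬p4 ∨ ¬p1 ∧ p4) ∧ (p4 ↔ p3)
≡ ¬(¬(p4 ∧ ¬¬p1 ∨ ¬p4 ∧ ¬p1) ∨ p4) ∨ ¬p3 ∧ ¬p1 ∧ (p1 ∧ ¬p4 ∨ ¬p1 ∧ p4) ∧ (p4 → p3) ∧ (p3 → p4)
≡ ¬(¬(p4 ∧ ¬¬p1 ∨ ¬p4 ∧ ¬p1) ∨ p4) ∨ ¬p3 ∧ ¬p1 ∧ (p1 ∧ ¬p4 ∨ ¬p1 ∧ p4) ∧ (¬p4 ∨ p3) ∧ (p3 → p4)
≡ ¬(¬(p4 ∧ ¬¬p1 ∨ ¬p4 ∧ ¬p1) ∨ p4) ∨ ¬p3 ∧ ¬p1 ∧ (p1 ∧ ¬p4 ∨ ¬p1 ∧ p4) ∧ (¬p4 ∨ p3) ∧ (¬p3 ∨ p4)
≡ ¬¬(p4 ∧ ¬¬p1 ∨ ¬p4 ∧ ¬p1) ∧ ¬p4 ∨ ¬p3 ∧ ¬p1 ∧ (p1 ∧ ¬p4 ∨ ¬p1 ∧ p4) ∧ (¬p4 ∨ p3) ∧ (¬p3 ∨ p4)
≡ (p4 ∧ ¬¬p1 ∨ ¬p4 ∧ ¬p1) ∧ ¬p4 ∨ ¬p3 ∧ ¬p1 ∧ (p1 ∧ ¬p4 ∨ ¬p1 ∧ p4) ∧ (¬p4 ∨ p3) ∧ (¬p3 ∨ p4)
≡ (p4 ∧ p1 ∨ ¬p4 ∧ ¬p1) ∧ ¬p4 ∨ ¬p3 ∧ ¬p1 ∧ (p1 ∧ ¬p4 ∨ ¬p1 ∧ p4) ∧ (¬p4 ∨ p3) ∧ (¬p3 ∨ p4)
≡ p4 ∧ p1 ∧ ¬p4 ∨ ¬p4 ∧ ¬p1 ∧ ¬p4 ∨ ¬p3 ∧ ¬p1 ∧ p1 ∧ ¬p4 ∧ ¬p4 ∧ ¬p3 ∨ ¬p3 ∧ ¬p1 ∧ p1 ∧ ¬p4 ∧ ¬p4 ∧ p4 ∨ ¬p3 ∧ ¬p1 ∧ p1 ∧ ¬p4 ∧ p3 ∧ ¬p3 ∨ ¬p3 ∧ ¬p1 ∧ p1 ∧ ¬p4 ∧ p3 ∧ p4 ∨ ¬p3 ∧ ¬p1 ∧ ¬p1 ∧ p4 ∧ ¬p4 ∧ ¬p3 ∨ ¬p3 ∧ ¬p1 ∧ ¬p1 ∧ p4 ∧ ¬p4 ∧ p4 ∨ ¬p3 ∧ ¬p1 ∧ ¬p1 ∧ p4 ∧ p3 ∧ ¬p3 ∨ ¬p3 ∧ ¬p1 ∧ ¬p1 ∧ p4 ∧ p3 ∧ p4
≡ ¬p4 ∧ ¬p1

¬p4 ∧ ¬p1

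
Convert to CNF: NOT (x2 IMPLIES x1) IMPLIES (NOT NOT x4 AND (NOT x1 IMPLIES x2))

NOT (x2 IMPLIES x1) IMPLIES (NOT NOT x4 AND (NOT x1 IMPLIES x2))
⇔ NOT NOT (x2 IMPLIES x1) OR (NOT NOT x4 AND (NOT x1 IMPLIES x2))
⇔ NOT NOT (NOT x2 OR x1) OR (NOT NOT x4 AND (NOT x1 IMPLIES x2))
⇔ NOT NOT (NOT x2 OR x1) OR (NOT NOT x4 AND (NOT NOT x1 OR x2))
⇔ NOT x2 OR x1 OR (NOT NOT x4 AND (NOT NOT x1 OR x2))
⇔ NOT x2 OR x1 OR (x4 AND (NOT NOT x1 OR x2))
⇔ NOT x2 OR x1 OR (x4 AND (x1 OR x2))
⇔ (NOT x2 OR x1 OR x4) AND (NOT x2 OR x1 OR x1 OR x2)
⇔ NOT x2 OR x1 OR x4

NOT x2 OR x1 OR x4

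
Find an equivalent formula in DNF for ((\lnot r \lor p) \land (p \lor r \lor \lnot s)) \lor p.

(\lnot r \land \lnot s) \lor p

((\lnot r \lor p) \land (p \lor r \lor \lnot s)) \lor p
≡ (\lnot r \land p) \lor (\lnot r \land r) \lor (\lnot r \land \lnot s) \lor (p \land p) \lor (p \land r) \lor (p \land \lnot s) \lor p   (distribute \land over \lor)
≡ (\lnot r \land \lnot s) \lor p   (simplify)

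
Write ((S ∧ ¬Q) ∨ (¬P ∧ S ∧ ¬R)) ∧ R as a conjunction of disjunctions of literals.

((S ∧ ¬Q) ∨ (¬P ∧ S ∧ ¬R)) ∧ R
⇔ (S ∨ ¬P) ∧ (S ∨ S) ∧ (S ∨ ¬R) ∧ (¬Q ∨ ¬P) ∧ (¬Q ∨ S) ∧ (¬Q ∨ ¬R) ∧ R   [distribute ∨ over ∧]
⇔ S ∧ (¬Q ∨ ¬P) ∧ (¬Q ∨ ¬R) ∧ R   [simplify]

S ∧ (¬Q ∨ ¬P) ∧ (¬Q ∨ ¬R) ∧ R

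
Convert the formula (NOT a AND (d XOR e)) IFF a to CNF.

(NOT a AND (d XOR e)) IFF a
⇔ ((NOT a AND (d XOR e)) IMPLIES a) AND (a IMPLIES (NOT a AND (d XOR e)))   [eliminate IFF]
⇔ (NOT (NOT a AND (d XOR e)) OR a) AND (a IMPLIES (NOT a AND (d XOR e)))   [eliminate IMPLIES]
⇔ (NOT (NOT a AND (d OR e) AND NOT (d AND e)) OR a) AND (a IMPLIES (NOT a AND (d XOR e)))   [expand XOR]
⇔ (NOT (NOT a AND (d OR e) AND NOT (d AND e)) OR a) AND (NOT a OR (NOT a AND (d XOR e)))   [eliminate IMPLIES]
⇔ (NOT (NOT a AND (d OR e) AND NOT (d AND e)) OR a) AND (NOT a OR (NOT a AND (d OR e) AND NOT (d AND e)))   [expand XOR]
⇔ (NOT NOT a OR NOT (d OR e) OR NOT NOT (d AND e) OR a) AND (NOT a OR (NOT a AND (d OR e) AND NOT (d AND e)))   [De Morgan]
⇔ (a OR NOT (d OR e) OR NOT NOT (d AND e) OR a) AND (NOT a OR (NOT a AND (d OR e) AND NOT (d AND e)))   [double negation]
⇔ (a OR (NOT d AND NOT e) OR NOT NOT (d AND e) OR a) AND (NOT a OR (NOT a AND (d OR e) AND NOT (d AND e)))   [De Morgan]
⇔ (a OR (NOT d AND NOT e) OR (d AND e) OR a) AND (NOT a OR (NOT a AND (d OR e) AND NOT (d AND e)))   [double negation]
⇔ (a OR (NOT d AND NOT e) OR (d AND e) OR a) AND (NOT a OR (NOT a AND (d OR e) AND (NOT d OR NOT e)))   [De Morgan]
⇔ (a OR NOT d OR d OR a) AND (a OR NOT d OR e OR a) AND (a OR NOT e OR d OR a) AND (a OR NOT e OR e OR a) AND (NOT a OR NOT a) AND (NOT a OR d OR e) AND (NOT a OR NOT d OR NOT e)   [distribute OR over AND]
⇔ (a OR NOT d OR e) AND (a OR NOT e OR d) AND NOT a   [simplify]

(a OR NOT d OR e) AND (a OR NOT e OR d) AND NOT a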